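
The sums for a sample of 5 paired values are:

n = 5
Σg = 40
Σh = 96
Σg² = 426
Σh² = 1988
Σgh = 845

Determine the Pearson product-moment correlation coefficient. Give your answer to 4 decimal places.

r = (nΣgh − ΣgΣh) / √[(nΣg² − (Σg)²)(nΣh² − (Σh)²)]
Numerator: 5×845 − 40×96 = 385
Denominator: √[(2130 − 1600)(9940 − 9216)] = √[530 × 724] = 619.4514
r = 385 / 619.4514 ≈ 0.6215

0.6215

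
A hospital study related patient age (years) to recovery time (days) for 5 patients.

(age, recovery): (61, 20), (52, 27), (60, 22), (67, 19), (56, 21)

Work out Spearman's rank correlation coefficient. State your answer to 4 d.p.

Rank age: 4, 1, 3, 5, 2
Rank recovery: 2, 5, 4, 1, 3
d = rank(age) − rank(recovery): 2, -4, -1, 4, -1; Σd² = 38
ρ = 1 − 6Σd² / [n(n²−1)] = 1 − 6×38 / (5×24) = 1 − 228/120 ≈ -0.9000

-0.9000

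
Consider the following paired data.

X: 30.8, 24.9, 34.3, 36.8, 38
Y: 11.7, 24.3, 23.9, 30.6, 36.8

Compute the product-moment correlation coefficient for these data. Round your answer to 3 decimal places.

0.578

n = 5, ΣX = 164.8, ΣY = 127.3, ΣX² = 5543.38, ΣY² = 3589.19, ΣXY = 4309.68
nΣXY − ΣXΣY = 21548.4 − 20979.04 = 569.36
nΣX² − (ΣX)² = 27716.9 − 27159.04 = 557.86; nΣY² − (ΣY)² = 17945.95 − 16205.29 = 1740.66
r = 569.36 / √(557.86 × 1740.66) = 569.36 / 985.4159 ≈ 0.578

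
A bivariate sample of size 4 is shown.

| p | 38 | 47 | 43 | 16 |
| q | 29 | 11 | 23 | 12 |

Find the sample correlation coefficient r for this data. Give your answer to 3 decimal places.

n = 4, Σp = 144, Σq = 75, Σp² = 5758, Σq² = 1635, Σpq = 2800
nΣpq − ΣpΣq = 11200 − 10800 = 400
nΣp² − (Σp)² = 23032 − 20736 = 2296; nΣq² − (Σq)² = 6540 − 5625 = 915
r = 400 / √(2296 × 915) = 400 / 1449.4275 ≈ 0.276

0.276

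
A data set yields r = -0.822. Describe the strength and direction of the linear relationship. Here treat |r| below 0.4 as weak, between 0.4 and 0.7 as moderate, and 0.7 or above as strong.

strong negative

r = -0.822 < 0 so the relationship is negative.
|r| = 0.822, which falls in the strong range.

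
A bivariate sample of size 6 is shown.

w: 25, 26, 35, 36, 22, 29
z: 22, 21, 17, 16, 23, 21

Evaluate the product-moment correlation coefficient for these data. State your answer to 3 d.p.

-0.979

n = 6, Σw = 173, Σz = 120, Σw² = 5147, Σz² = 2440, Σwz = 3382
nΣwz − ΣwΣz = 20292 − 20760 = -468
nΣw² − (Σw)² = 30882 − 29929 = 953; nΣz² − (Σz)² = 14640 − 14400 = 240
r = -468 / √(953 × 240) = -468 / 478.2468 ≈ -0.979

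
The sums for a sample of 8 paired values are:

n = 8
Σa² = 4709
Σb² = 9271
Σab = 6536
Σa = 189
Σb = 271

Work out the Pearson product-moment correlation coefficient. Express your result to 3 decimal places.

r = (nΣab − ΣaΣb) / √[(nΣa² − (Σa)²)(nΣb² − (Σb)²)]
Numerator: 8×6536 − 189×271 = 1069
Denominator: √[(37672 − 35721)(74168 − 73441)] = √[1951 × 727] = 1190.9563
r = 1069 / 1190.9563 ≈ 0.898

0.898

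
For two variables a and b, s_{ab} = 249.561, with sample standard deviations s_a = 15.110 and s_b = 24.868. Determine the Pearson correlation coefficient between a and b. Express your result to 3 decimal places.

0.664

r = Cov(a,b) / (s_a · s_b) = 249.561 / (15.110 × 24.868)
  = 249.561 / 375.7555 ≈ 0.664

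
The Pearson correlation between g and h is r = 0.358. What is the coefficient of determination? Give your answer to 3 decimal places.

r² = (0.358)² = 0.128

0.128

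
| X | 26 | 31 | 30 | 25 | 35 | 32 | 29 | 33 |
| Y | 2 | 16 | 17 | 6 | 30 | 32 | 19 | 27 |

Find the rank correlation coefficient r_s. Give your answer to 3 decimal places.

0.810

Rank X: 2, 5, 4, 1, 8, 6, 3, 7
Rank Y: 1, 3, 4, 2, 7, 8, 5, 6
d = rank(X) − rank(Y): 1, 2, 0, -1, 1, -2, -2, 1; Σd² = 16
ρ = 1 − 6Σd² / [n(n²−1)] = 1 − 6×16 / (8×63) = 1 − 96/504 ≈ 0.810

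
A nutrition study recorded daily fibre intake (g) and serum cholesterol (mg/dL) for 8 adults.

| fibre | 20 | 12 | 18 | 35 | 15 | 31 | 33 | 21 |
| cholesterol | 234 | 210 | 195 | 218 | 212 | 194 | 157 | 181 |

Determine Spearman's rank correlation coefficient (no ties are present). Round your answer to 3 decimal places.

-0.238

Rank fibre: 4, 1, 3, 8, 2, 6, 7, 5
Rank cholesterol: 8, 5, 4, 7, 6, 3, 1, 2
d = rank(fibre) − rank(cholesterol): -4, -4, -1, 1, -4, 3, 6, 3; Σd² = 104
ρ = 1 − 6Σd² / [n(n²−1)] = 1 − 6×104 / (8×63) = 1 − 624/504 ≈ -0.238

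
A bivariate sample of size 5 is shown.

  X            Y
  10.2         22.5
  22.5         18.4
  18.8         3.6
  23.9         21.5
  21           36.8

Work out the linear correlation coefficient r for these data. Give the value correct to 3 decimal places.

n = 5, ΣX = 96.4, ΣY = 102.8, ΣX² = 1975.94, ΣY² = 2674.26, ΣXY = 1997.83
nΣXY − ΣXΣY = 9989.15 − 9909.92 = 79.23
nΣX² − (ΣX)² = 9879.7 − 9292.96 = 586.74; nΣY² − (ΣY)² = 13371.3 − 10567.84 = 2803.46
r = 79.23 / √(586.74 × 2803.46) = 79.23 / 1282.5374 ≈ 0.062

0.062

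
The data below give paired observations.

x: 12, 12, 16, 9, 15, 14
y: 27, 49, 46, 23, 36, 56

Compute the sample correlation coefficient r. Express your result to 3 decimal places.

n = 6, Σx = 78, Σy = 237, Σx² = 1046, Σy² = 10207, Σxy = 3179
nΣxy − ΣxΣy = 19074 − 18486 = 588
nΣx² − (Σx)² = 6276 − 6084 = 192; nΣy² − (Σy)² = 61242 − 56169 = 5073
r = 588 / √(192 × 5073) = 588 / 986.9225 ≈ 0.596

0.596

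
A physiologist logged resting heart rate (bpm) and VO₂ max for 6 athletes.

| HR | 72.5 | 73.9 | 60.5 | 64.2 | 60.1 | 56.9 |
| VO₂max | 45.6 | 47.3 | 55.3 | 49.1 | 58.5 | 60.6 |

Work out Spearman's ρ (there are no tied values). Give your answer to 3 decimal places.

-0.943

Rank HR: 5, 6, 3, 4, 2, 1
Rank VO₂max: 1, 2, 4, 3, 5, 6
d = rank(HR) − rank(VO₂max): 4, 4, -1, 1, -3, -5; Σd² = 68
ρ = 1 − 6Σd² / [n(n²−1)] = 1 − 6×68 / (6×35) = 1 − 408/210 ≈ -0.943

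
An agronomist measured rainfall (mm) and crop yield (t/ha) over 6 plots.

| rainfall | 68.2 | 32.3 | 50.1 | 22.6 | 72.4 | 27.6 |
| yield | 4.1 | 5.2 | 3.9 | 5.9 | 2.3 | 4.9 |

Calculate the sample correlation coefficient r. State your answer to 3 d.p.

n = 6, Σx = 273.2, Σy = 26.3, Σx² = 14718.82, Σy² = 123.17, Σxy = 1078.07
nΣxy − ΣxΣy = 6468.42 − 7185.16 = -716.74
nΣx² − (Σx)² = 88312.92 − 74638.24 = 13674.68; nΣy² − (Σy)² = 739.02 − 691.69 = 47.33
r = -716.74 / √(13674.68 × 47.33) = -716.74 / 804.5015 ≈ -0.891

-0.891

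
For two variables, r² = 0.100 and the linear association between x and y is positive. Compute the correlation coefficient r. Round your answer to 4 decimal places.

|r| = √0.100 = 0.3162
The association is positive, so r = 0.3162.

0.3162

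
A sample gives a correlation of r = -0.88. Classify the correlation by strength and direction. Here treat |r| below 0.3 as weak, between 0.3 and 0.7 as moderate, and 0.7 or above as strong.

r = -0.88 < 0 so the relationship is negative.
|r| = 0.88, which falls in the strong range.

strong negative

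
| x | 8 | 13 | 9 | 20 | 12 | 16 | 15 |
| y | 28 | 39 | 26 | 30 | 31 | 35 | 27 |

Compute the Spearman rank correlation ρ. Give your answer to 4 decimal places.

0.3571

Rank x: 1, 4, 2, 7, 3, 6, 5
Rank y: 3, 7, 1, 4, 5, 6, 2
d = rank(x) − rank(y): -2, -3, 1, 3, -2, 0, 3; Σd² = 36
ρ = 1 − 6Σd² / [n(n²−1)] = 1 − 6×36 / (7×48) = 1 − 216/336 ≈ 0.3571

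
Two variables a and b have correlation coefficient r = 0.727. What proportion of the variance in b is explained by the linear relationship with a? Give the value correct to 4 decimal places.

r² = (0.727)² = 0.5285

0.5285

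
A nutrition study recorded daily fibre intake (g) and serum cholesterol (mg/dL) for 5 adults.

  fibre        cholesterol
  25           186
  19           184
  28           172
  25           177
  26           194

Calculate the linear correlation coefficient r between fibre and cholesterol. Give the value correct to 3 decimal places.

-0.253

n = 5, Σx = 123, Σy = 913, Σx² = 3071, Σy² = 167001, Σxy = 22431
nΣxy − ΣxΣy = 112155 − 112299 = -144
nΣx² − (Σx)² = 15355 − 15129 = 226; nΣy² − (Σy)² = 835005 − 833569 = 1436
r = -144 / √(226 × 1436) = -144 / 569.6806 ≈ -0.253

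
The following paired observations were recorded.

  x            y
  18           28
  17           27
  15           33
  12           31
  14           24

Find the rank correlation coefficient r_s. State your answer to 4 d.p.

-0.1000

Rank x: 5, 4, 3, 1, 2
Rank y: 3, 2, 5, 4, 1
d = rank(x) − rank(y): 2, 2, -2, -3, 1; Σd² = 22
ρ = 1 − 6Σd² / [n(n²−1)] = 1 − 6×22 / (5×24) = 1 − 132/120 ≈ -0.1000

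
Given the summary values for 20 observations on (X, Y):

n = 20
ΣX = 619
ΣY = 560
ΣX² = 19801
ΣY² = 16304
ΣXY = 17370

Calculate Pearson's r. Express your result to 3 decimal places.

0.060

r = (nΣXY − ΣXΣY) / √[(nΣX² − (ΣX)²)(nΣY² − (ΣY)²)]
Numerator: 20×17370 − 619×560 = 760
Denominator: √[(396020 − 383161)(326080 − 313600)] = √[12859 × 12480] = 12668.0827
r = 760 / 12668.0827 ≈ 0.060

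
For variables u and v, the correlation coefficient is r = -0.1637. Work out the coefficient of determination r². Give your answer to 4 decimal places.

0.0268

r² = (-0.1637)² = 0.0268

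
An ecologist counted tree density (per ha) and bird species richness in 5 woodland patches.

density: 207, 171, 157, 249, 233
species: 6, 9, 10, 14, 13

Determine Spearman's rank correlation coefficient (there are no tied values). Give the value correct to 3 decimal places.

0.600

Rank density: 3, 2, 1, 5, 4
Rank species: 1, 2, 3, 5, 4
d = rank(density) − rank(species): 2, 0, -2, 0, 0; Σd² = 8
ρ = 1 − 6Σd² / [n(n²−1)] = 1 − 6×8 / (5×24) = 1 − 48/120 ≈ 0.600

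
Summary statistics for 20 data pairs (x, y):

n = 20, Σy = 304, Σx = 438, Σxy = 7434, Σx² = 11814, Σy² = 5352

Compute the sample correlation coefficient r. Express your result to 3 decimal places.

0.609

r = (nΣxy − ΣxΣy) / √[(nΣx² − (Σx)²)(nΣy² − (Σy)²)]
Numerator: 20×7434 − 438×304 = 15528
Denominator: √[(236280 − 191844)(107040 − 92416)] = √[44436 × 14624] = 25491.8039
r = 15528 / 25491.8039 ≈ 0.609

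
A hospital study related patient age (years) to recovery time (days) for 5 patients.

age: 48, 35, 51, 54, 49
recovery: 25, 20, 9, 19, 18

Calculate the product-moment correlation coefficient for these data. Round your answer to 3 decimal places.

n = 5, Σx = 237, Σy = 91, Σx² = 11447, Σy² = 1791, Σxy = 4267
nΣxy − ΣxΣy = 21335 − 21567 = -232
nΣx² − (Σx)² = 57235 − 56169 = 1066; nΣy² − (Σy)² = 8955 − 8281 = 674
r = -232 / √(1066 × 674) = -232 / 847.6344 ≈ -0.274

-0.274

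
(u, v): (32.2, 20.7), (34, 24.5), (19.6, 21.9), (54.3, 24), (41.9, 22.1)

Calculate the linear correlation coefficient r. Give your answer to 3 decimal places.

0.465

n = 5, Σu = 182, Σv = 113.2, Σu² = 7281.1, Σv² = 2572.76, Σuv = 4157.97
nΣuv − ΣuΣv = 20789.85 − 20602.4 = 187.45
nΣu² − (Σu)² = 36405.5 − 33124 = 3281.5; nΣv² − (Σv)² = 12863.8 − 12814.24 = 49.56
r = 187.45 / √(3281.5 × 49.56) = 187.45 / 403.2755 ≈ 0.465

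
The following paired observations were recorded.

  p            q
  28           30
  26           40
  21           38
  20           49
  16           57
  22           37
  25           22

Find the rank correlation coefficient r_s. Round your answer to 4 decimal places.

-0.7143

Rank p: 7, 6, 3, 2, 1, 4, 5
Rank q: 2, 5, 4, 6, 7, 3, 1
d = rank(p) − rank(q): 5, 1, -1, -4, -6, 1, 4; Σd² = 96
ρ = 1 − 6Σd² / [n(n²−1)] = 1 − 6×96 / (7×48) = 1 − 576/336 ≈ -0.7143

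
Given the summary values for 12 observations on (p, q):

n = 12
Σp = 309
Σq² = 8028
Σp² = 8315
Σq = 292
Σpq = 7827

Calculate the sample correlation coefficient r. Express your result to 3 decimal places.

0.536

r = (nΣpq − ΣpΣq) / √[(nΣp² − (Σp)²)(nΣq² − (Σq)²)]
Numerator: 12×7827 − 309×292 = 3696
Denominator: √[(99780 − 95481)(96336 − 85264)] = √[4299 × 11072] = 6899.1686
r = 3696 / 6899.1686 ≈ 0.536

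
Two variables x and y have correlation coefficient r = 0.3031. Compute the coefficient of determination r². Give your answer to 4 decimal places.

0.0919

r² = (0.3031)² = 0.0919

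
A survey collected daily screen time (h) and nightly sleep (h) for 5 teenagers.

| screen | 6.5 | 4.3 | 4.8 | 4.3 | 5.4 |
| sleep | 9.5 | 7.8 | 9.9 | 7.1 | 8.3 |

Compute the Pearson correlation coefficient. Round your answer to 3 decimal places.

n = 5, Σx = 25.3, Σy = 42.6, Σx² = 131.43, Σy² = 368.4, Σxy = 218.16
nΣxy − ΣxΣy = 1090.8 − 1077.78 = 13.02
nΣx² − (Σx)² = 657.15 − 640.09 = 17.06; nΣy² − (Σy)² = 1842 − 1814.76 = 27.24
r = 13.02 / √(17.06 × 27.24) = 13.02 / 21.5572 ≈ 0.604

0.604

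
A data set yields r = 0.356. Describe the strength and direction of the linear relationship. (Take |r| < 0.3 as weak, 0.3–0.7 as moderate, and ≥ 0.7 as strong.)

r = 0.356 > 0 so the relationship is positive.
|r| = 0.356, which falls in the moderate range.

moderate positive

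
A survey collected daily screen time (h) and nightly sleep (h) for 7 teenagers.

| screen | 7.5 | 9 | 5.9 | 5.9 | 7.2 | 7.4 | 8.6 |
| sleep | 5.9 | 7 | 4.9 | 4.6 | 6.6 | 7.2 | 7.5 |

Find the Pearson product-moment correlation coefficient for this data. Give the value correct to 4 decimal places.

0.8682

n = 7, Σx = 51.5, Σy = 43.7, Σx² = 387.43, Σy² = 280.63, Σxy = 328.6
nΣxy − ΣxΣy = 2300.2 − 2250.55 = 49.65
nΣx² − (Σx)² = 2712.01 − 2652.25 = 59.76; nΣy² − (Σy)² = 1964.41 − 1909.69 = 54.72
r = 49.65 / √(59.76 × 54.72) = 49.65 / 57.1845 ≈ 0.8682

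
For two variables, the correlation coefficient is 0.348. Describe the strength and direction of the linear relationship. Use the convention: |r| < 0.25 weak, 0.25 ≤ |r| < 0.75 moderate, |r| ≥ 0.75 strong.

moderate positive

r = 0.348 > 0 so the relationship is positive.
|r| = 0.348, which falls in the moderate range.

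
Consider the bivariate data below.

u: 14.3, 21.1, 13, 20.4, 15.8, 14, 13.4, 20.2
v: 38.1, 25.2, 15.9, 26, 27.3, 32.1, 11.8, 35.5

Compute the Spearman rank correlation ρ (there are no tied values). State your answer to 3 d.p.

0.262

Rank u: 4, 8, 1, 7, 5, 3, 2, 6
Rank v: 8, 3, 2, 4, 5, 6, 1, 7
d = rank(u) − rank(v): -4, 5, -1, 3, 0, -3, 1, -1; Σd² = 62
ρ = 1 − 6Σd² / [n(n²−1)] = 1 − 6×62 / (8×63) = 1 − 372/504 ≈ 0.262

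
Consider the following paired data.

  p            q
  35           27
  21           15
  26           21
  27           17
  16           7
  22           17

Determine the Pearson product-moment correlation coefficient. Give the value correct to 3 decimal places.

0.947

n = 6, Σp = 147, Σq = 104, Σp² = 3811, Σq² = 2022, Σpq = 2751
nΣpq − ΣpΣq = 16506 − 15288 = 1218
nΣp² − (Σp)² = 22866 − 21609 = 1257; nΣq² − (Σq)² = 12132 − 10816 = 1316
r = 1218 / √(1257 × 1316) = 1218 / 1286.1617 ≈ 0.947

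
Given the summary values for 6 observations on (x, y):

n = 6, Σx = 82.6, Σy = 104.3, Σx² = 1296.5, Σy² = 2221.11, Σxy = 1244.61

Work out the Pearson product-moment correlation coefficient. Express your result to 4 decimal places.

-0.7500

r = (nΣxy − ΣxΣy) / √[(nΣx² − (Σx)²)(nΣy² − (Σy)²)]
Numerator: 6×1244.61 − 82.6×104.3 = -1147.52
Denominator: √[(7779 − 6822.76)(13326.66 − 10878.49)] = √[956.24 × 2448.17] = 1530.0451
r = -1147.52 / 1530.0451 ≈ -0.7500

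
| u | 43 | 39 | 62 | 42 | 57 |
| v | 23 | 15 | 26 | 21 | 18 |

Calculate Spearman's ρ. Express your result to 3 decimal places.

0.700

Rank u: 3, 1, 5, 2, 4
Rank v: 4, 1, 5, 3, 2
d = rank(u) − rank(v): -1, 0, 0, -1, 2; Σd² = 6
ρ = 1 − 6Σd² / [n(n²−1)] = 1 − 6×6 / (5×24) = 1 − 36/120 ≈ 0.700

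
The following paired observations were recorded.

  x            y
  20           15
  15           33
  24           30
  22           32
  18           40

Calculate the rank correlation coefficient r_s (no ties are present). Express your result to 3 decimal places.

Rank x: 3, 1, 5, 4, 2
Rank y: 1, 4, 2, 3, 5
d = rank(x) − rank(y): 2, -3, 3, 1, -3; Σd² = 32
ρ = 1 − 6Σd² / [n(n²−1)] = 1 − 6×32 / (5×24) = 1 − 192/120 ≈ -0.600

-0.600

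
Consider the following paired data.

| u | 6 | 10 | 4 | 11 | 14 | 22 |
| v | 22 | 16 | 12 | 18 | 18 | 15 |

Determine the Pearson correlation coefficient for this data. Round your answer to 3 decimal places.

-0.073

n = 6, Σu = 67, Σv = 101, Σu² = 953, Σv² = 1757, Σuv = 1120
nΣuv − ΣuΣv = 6720 − 6767 = -47
nΣu² − (Σu)² = 5718 − 4489 = 1229; nΣv² − (Σv)² = 10542 − 10201 = 341
r = -47 / √(1229 × 341) = -47 / 647.3708 ≈ -0.073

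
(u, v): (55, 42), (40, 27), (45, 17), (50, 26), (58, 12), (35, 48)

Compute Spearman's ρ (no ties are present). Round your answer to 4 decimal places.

-0.6000

Rank u: 5, 2, 3, 4, 6, 1
Rank v: 5, 4, 2, 3, 1, 6
d = rank(u) − rank(v): 0, -2, 1, 1, 5, -5; Σd² = 56
ρ = 1 − 6Σd² / [n(n²−1)] = 1 − 6×56 / (6×35) = 1 − 336/210 ≈ -0.6000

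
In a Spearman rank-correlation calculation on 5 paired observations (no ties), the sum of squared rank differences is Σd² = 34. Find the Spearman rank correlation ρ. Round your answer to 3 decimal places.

-0.700

ρ = 1 − 6Σd² / [n(n²−1)] = 1 − 6×34 / (5×24)
  = 1 − 204/120 = 1 − 1.7000 ≈ -0.700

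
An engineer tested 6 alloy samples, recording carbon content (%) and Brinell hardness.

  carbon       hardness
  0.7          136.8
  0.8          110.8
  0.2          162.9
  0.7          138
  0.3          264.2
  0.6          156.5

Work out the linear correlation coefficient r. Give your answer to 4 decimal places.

-0.7130

n = 6, Σx = 3.3, Σy = 969.2, Σx² = 2.11, Σy² = 170865.18, Σxy = 486.74
nΣxy − ΣxΣy = 2920.44 − 3198.36 = -277.92
nΣx² − (Σx)² = 12.66 − 10.89 = 1.77; nΣy² − (Σy)² = 1025191.08 − 939348.64 = 85842.44
r = -277.92 / √(1.77 × 85842.44) = -277.92 / 389.7963 ≈ -0.7130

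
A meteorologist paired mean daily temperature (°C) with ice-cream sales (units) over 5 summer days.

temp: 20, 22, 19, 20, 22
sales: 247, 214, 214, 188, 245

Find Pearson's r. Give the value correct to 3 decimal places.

n = 5, Σx = 103, Σy = 1108, Σx² = 2129, Σy² = 247970, Σxy = 22864
nΣxy − ΣxΣy = 114320 − 114124 = 196
nΣx² − (Σx)² = 10645 − 10609 = 36; nΣy² − (Σy)² = 1239850 − 1227664 = 12186
r = 196 / √(36 × 12186) = 196 / 662.3413 ≈ 0.296

0.296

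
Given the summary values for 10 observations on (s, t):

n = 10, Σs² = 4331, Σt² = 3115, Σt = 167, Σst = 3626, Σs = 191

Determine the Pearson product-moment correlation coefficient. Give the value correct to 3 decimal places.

r = (nΣst − ΣsΣt) / √[(nΣs² − (Σs)²)(nΣt² − (Σt)²)]
Numerator: 10×3626 − 191×167 = 4363
Denominator: √[(43310 − 36481)(31150 − 27889)] = √[6829 × 3261] = 4719.0432
r = 4363 / 4719.0432 ≈ 0.925

0.925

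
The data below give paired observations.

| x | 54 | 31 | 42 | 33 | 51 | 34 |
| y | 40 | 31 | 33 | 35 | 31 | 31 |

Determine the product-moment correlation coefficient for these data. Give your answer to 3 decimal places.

0.511

n = 6, Σx = 245, Σy = 201, Σx² = 10487, Σy² = 6797, Σxy = 8297
nΣxy − ΣxΣy = 49782 − 49245 = 537
nΣx² − (Σx)² = 62922 − 60025 = 2897; nΣy² − (Σy)² = 40782 − 40401 = 381
r = 537 / √(2897 × 381) = 537 / 1050.5984 ≈ 0.511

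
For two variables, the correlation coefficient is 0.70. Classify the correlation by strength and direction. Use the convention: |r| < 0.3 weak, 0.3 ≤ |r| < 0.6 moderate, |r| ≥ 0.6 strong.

strong positive

r = 0.70 > 0 so the relationship is positive.
|r| = 0.70, which falls in the strong range.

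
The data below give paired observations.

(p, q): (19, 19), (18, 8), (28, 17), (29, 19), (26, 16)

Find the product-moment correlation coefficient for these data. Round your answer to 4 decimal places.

n = 5, Σp = 120, Σq = 79, Σp² = 2986, Σq² = 1331, Σpq = 1948
nΣpq − ΣpΣq = 9740 − 9480 = 260
nΣp² − (Σp)² = 14930 − 14400 = 530; nΣq² − (Σq)² = 6655 − 6241 = 414
r = 260 / √(530 × 414) = 260 / 468.4229 ≈ 0.5551

0.5551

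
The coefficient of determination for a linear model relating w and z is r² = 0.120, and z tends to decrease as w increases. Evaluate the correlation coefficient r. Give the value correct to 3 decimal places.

|r| = √0.120 = 0.346
The association is negative, so r = −0.346.

-0.346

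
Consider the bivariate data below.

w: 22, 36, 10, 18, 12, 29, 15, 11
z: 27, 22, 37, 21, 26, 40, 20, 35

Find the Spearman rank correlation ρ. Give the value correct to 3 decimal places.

-0.167

Rank w: 6, 8, 1, 5, 3, 7, 4, 2
Rank z: 5, 3, 7, 2, 4, 8, 1, 6
d = rank(w) − rank(z): 1, 5, -6, 3, -1, -1, 3, -4; Σd² = 98
ρ = 1 − 6Σd² / [n(n²−1)] = 1 − 6×98 / (8×63) = 1 − 588/504 ≈ -0.167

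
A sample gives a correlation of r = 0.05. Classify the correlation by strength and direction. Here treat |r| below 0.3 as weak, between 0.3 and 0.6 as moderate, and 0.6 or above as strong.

r = 0.05 > 0 so the relationship is positive.
|r| = 0.05, which falls in the weak range.

weak positive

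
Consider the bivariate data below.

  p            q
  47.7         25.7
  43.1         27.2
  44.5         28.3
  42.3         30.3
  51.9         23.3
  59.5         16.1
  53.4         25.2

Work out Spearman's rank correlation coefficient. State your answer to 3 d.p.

Rank p: 4, 2, 3, 1, 5, 7, 6
Rank q: 4, 5, 6, 7, 2, 1, 3
d = rank(p) − rank(q): 0, -3, -3, -6, 3, 6, 3; Σd² = 108
ρ = 1 − 6Σd² / [n(n²−1)] = 1 − 6×108 / (7×48) = 1 − 648/336 ≈ -0.929

-0.929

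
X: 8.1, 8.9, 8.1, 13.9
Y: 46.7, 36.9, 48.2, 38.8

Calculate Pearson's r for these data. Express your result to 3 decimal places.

n = 4, ΣX = 39, ΣY = 170.6, ΣX² = 403.64, ΣY² = 7371.18, ΣXY = 1636.42
nΣXY − ΣXΣY = 6545.68 − 6653.4 = -107.72
nΣX² − (ΣX)² = 1614.56 − 1521 = 93.56; nΣY² − (ΣY)² = 29484.72 − 29104.36 = 380.36
r = -107.72 / √(93.56 × 380.36) = -107.72 / 188.6438 ≈ -0.571

-0.571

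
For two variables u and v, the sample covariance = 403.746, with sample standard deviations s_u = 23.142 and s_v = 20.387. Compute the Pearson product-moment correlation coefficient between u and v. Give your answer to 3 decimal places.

0.856

r = Cov(u,v) / (s_u · s_v) = 403.746 / (23.142 × 20.387)
  = 403.746 / 471.7960 ≈ 0.856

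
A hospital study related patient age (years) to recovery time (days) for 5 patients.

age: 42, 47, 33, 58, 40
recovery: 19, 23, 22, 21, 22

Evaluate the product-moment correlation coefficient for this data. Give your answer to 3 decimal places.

n = 5, Σx = 220, Σy = 107, Σx² = 10026, Σy² = 2299, Σxy = 4703
nΣxy − ΣxΣy = 23515 − 23540 = -25
nΣx² − (Σx)² = 50130 − 48400 = 1730; nΣy² − (Σy)² = 11495 − 11449 = 46
r = -25 / √(1730 × 46) = -25 / 282.0993 ≈ -0.089

-0.089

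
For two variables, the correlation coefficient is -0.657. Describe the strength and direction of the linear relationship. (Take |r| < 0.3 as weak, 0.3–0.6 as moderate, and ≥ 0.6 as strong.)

strong negative

r = -0.657 < 0 so the relationship is negative.
|r| = 0.657, which falls in the strong range.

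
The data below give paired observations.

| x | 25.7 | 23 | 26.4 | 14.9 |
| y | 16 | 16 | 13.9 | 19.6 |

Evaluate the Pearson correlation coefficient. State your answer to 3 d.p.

-0.949

n = 4, Σx = 90, Σy = 65.5, Σx² = 2108.46, Σy² = 1089.37, Σxy = 1438.2
nΣxy − ΣxΣy = 5752.8 − 5895 = -142.2
nΣx² − (Σx)² = 8433.84 − 8100 = 333.84; nΣy² − (Σy)² = 4357.48 − 4290.25 = 67.23
r = -142.2 / √(333.84 × 67.23) = -142.2 / 149.8134 ≈ -0.949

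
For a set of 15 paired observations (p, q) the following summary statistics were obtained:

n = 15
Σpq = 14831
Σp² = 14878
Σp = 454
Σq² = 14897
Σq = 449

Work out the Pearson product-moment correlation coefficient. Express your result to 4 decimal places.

0.9644

r = (nΣpq − ΣpΣq) / √[(nΣp² − (Σp)²)(nΣq² − (Σq)²)]
Numerator: 15×14831 − 454×449 = 18619
Denominator: √[(223170 − 206116)(223455 − 201601)] = √[17054 × 21854] = 19305.3909
r = 18619 / 19305.3909 ≈ 0.9644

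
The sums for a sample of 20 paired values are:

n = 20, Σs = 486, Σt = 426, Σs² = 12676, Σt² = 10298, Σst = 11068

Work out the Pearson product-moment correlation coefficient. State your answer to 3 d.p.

r = (nΣst − ΣsΣt) / √[(nΣs² − (Σs)²)(nΣt² − (Σt)²)]
Numerator: 20×11068 − 486×426 = 14324
Denominator: √[(253520 − 236196)(205960 − 181476)] = √[17324 × 24484] = 20595.1649
r = 14324 / 20595.1649 ≈ 0.696

0.696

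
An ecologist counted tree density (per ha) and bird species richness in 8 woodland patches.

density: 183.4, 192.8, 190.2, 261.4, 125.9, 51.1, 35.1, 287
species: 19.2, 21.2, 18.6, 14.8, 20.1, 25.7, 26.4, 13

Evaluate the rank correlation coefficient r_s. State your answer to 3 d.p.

Rank density: 4, 6, 5, 7, 3, 2, 1, 8
Rank species: 4, 6, 3, 2, 5, 7, 8, 1
d = rank(density) − rank(species): 0, 0, 2, 5, -2, -5, -7, 7; Σd² = 156
ρ = 1 − 6Σd² / [n(n²−1)] = 1 − 6×156 / (8×63) = 1 − 936/504 ≈ -0.857

-0.857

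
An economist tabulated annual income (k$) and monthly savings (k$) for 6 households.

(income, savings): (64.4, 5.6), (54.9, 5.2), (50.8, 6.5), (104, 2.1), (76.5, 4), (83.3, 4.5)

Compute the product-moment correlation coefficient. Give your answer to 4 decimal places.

-0.9406

n = 6, Σx = 433.9, Σy = 27.9, Σx² = 33349.15, Σy² = 141.31, Σxy = 1875.57
nΣxy − ΣxΣy = 11253.42 − 12105.81 = -852.39
nΣx² − (Σx)² = 200094.9 − 188269.21 = 11825.69; nΣy² − (Σy)² = 847.86 − 778.41 = 69.45
r = -852.39 / √(11825.69 × 69.45) = -852.39 / 906.2528 ≈ -0.9406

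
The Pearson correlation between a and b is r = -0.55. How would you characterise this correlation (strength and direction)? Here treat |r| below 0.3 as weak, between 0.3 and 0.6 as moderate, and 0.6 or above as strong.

r = -0.55 < 0 so the relationship is negative.
|r| = 0.55, which falls in the moderate range.

moderate negative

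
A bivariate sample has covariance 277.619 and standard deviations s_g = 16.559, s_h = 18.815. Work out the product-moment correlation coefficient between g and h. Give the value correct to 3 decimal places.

0.891

r = Cov(g,h) / (s_g · s_h) = 277.619 / (16.559 × 18.815)
  = 277.619 / 311.5576 ≈ 0.891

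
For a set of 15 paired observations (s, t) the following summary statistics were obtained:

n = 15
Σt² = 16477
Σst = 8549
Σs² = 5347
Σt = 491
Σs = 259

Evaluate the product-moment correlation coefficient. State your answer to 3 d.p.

r = (nΣst − ΣsΣt) / √[(nΣs² − (Σs)²)(nΣt² − (Σt)²)]
Numerator: 15×8549 − 259×491 = 1066
Denominator: √[(80205 − 67081)(247155 − 241081)] = √[13124 × 6074] = 8928.3356
r = 1066 / 8928.3356 ≈ 0.119

0.119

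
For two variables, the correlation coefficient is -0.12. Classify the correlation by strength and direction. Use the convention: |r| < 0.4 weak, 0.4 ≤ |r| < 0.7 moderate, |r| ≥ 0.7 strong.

r = -0.12 < 0 so the relationship is negative.
|r| = 0.12, which falls in the weak range.

weak negative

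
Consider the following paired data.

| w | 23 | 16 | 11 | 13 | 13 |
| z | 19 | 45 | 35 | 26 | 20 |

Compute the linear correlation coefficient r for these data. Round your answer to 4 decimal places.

n = 5, Σw = 76, Σz = 145, Σw² = 1244, Σz² = 4687, Σwz = 2140
nΣwz − ΣwΣz = 10700 − 11020 = -320
nΣw² − (Σw)² = 6220 − 5776 = 444; nΣz² − (Σz)² = 23435 − 21025 = 2410
r = -320 / √(444 × 2410) = -320 / 1034.4274 ≈ -0.3093

-0.3093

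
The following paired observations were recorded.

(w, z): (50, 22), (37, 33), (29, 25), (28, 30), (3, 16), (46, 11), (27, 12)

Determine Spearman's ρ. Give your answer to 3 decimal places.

Rank w: 7, 5, 4, 3, 1, 6, 2
Rank z: 4, 7, 5, 6, 3, 1, 2
d = rank(w) − rank(z): 3, -2, -1, -3, -2, 5, 0; Σd² = 52
ρ = 1 − 6Σd² / [n(n²−1)] = 1 − 6×52 / (7×48) = 1 − 312/336 ≈ 0.071

0.071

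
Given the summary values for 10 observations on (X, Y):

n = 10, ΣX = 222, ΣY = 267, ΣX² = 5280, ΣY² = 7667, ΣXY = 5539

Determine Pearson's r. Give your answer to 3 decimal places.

-0.893

r = (nΣXY − ΣXΣY) / √[(nΣX² − (ΣX)²)(nΣY² − (ΣY)²)]
Numerator: 10×5539 − 222×267 = -3884
Denominator: √[(52800 − 49284)(76670 − 71289)] = √[3516 × 5381] = 4349.6662
r = -3884 / 4349.6662 ≈ -0.893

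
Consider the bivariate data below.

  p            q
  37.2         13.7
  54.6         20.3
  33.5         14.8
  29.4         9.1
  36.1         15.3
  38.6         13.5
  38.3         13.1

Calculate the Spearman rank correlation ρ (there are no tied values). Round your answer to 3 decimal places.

Rank p: 4, 7, 2, 1, 3, 6, 5
Rank q: 4, 7, 5, 1, 6, 3, 2
d = rank(p) − rank(q): 0, 0, -3, 0, -3, 3, 3; Σd² = 36
ρ = 1 − 6Σd² / [n(n²−1)] = 1 − 6×36 / (7×48) = 1 − 216/336 ≈ 0.357

0.357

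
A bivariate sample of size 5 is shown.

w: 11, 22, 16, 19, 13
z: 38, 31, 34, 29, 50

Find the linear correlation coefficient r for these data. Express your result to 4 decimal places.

-0.6996

n = 5, Σw = 81, Σz = 182, Σw² = 1391, Σz² = 6902, Σwz = 2845
nΣwz − ΣwΣz = 14225 − 14742 = -517
nΣw² − (Σw)² = 6955 − 6561 = 394; nΣz² − (Σz)² = 34510 − 33124 = 1386
r = -517 / √(394 × 1386) = -517 / 738.9750 ≈ -0.6996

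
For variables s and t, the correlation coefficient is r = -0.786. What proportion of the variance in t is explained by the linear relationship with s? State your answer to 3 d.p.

r² = (-0.786)² = 0.618

0.618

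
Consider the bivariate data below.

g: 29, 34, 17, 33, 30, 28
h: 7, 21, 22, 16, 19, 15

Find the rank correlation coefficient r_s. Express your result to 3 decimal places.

0.029

Rank g: 3, 6, 1, 5, 4, 2
Rank h: 1, 5, 6, 3, 4, 2
d = rank(g) − rank(h): 2, 1, -5, 2, 0, 0; Σd² = 34
ρ = 1 − 6Σd² / [n(n²−1)] = 1 − 6×34 / (6×35) = 1 − 204/210 ≈ 0.029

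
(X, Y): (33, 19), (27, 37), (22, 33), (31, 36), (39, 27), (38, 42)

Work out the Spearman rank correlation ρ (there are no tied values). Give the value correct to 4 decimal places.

-0.1429

Rank X: 4, 2, 1, 3, 6, 5
Rank Y: 1, 5, 3, 4, 2, 6
d = rank(X) − rank(Y): 3, -3, -2, -1, 4, -1; Σd² = 40
ρ = 1 − 6Σd² / [n(n²−1)] = 1 − 6×40 / (6×35) = 1 − 240/210 ≈ -0.1429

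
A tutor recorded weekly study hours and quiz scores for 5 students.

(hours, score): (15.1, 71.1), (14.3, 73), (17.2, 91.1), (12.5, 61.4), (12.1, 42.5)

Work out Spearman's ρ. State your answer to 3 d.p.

0.900

Rank hours: 4, 3, 5, 2, 1
Rank score: 3, 4, 5, 2, 1
d = rank(hours) − rank(score): 1, -1, 0, 0, 0; Σd² = 2
ρ = 1 − 6Σd² / [n(n²−1)] = 1 − 6×2 / (5×24) = 1 − 12/120 ≈ 0.900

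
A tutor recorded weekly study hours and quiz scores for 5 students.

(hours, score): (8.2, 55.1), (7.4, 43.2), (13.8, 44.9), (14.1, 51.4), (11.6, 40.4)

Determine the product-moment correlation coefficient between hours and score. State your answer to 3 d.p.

n = 5, Σx = 55.1, Σy = 235, Σx² = 645.81, Σy² = 11192.38, Σxy = 2584.5
nΣxy − ΣxΣy = 12922.5 − 12948.5 = -26
nΣx² − (Σx)² = 3229.05 − 3036.01 = 193.04; nΣy² − (Σy)² = 55961.9 − 55225 = 736.9
r = -26 / √(193.04 × 736.9) = -26 / 377.1620 ≈ -0.069

-0.069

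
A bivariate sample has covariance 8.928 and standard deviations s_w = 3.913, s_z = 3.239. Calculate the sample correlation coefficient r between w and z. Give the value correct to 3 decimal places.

0.704

r = Cov(w,z) / (s_w · s_z) = 8.928 / (3.913 × 3.239)
  = 8.928 / 12.6742 ≈ 0.704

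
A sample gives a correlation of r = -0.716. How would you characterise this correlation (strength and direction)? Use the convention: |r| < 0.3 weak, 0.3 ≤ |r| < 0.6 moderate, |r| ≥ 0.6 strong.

r = -0.716 < 0 so the relationship is negative.
|r| = 0.716, which falls in the strong range.

strong negative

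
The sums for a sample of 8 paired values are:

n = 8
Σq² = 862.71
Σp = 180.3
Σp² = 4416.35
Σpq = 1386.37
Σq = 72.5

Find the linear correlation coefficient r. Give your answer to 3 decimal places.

r = (nΣpq − ΣpΣq) / √[(nΣp² − (Σp)²)(nΣq² − (Σq)²)]
Numerator: 8×1386.37 − 180.3×72.5 = -1980.79
Denominator: √[(35330.8 − 32508.09)(6901.68 − 5256.25)] = √[2822.71 × 1645.43] = 2155.1268
r = -1980.79 / 2155.1268 ≈ -0.919

-0.919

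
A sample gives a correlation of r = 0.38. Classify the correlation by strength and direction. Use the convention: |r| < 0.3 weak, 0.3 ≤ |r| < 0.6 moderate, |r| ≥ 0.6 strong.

moderate positive

r = 0.38 > 0 so the relationship is positive.
|r| = 0.38, which falls in the moderate range.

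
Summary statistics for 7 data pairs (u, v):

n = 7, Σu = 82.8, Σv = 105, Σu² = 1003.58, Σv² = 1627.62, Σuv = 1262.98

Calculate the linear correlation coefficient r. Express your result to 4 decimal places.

r = (nΣuv − ΣuΣv) / √[(nΣu² − (Σu)²)(nΣv² − (Σv)²)]
Numerator: 7×1262.98 − 82.8×105 = 146.86
Denominator: √[(7025.06 − 6855.84)(11393.34 − 11025)] = √[169.22 × 368.34] = 249.6608
r = 146.86 / 249.6608 ≈ 0.5882

0.5882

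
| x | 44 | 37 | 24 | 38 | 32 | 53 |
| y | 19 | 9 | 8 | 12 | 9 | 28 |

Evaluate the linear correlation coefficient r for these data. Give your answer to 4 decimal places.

n = 6, Σx = 228, Σy = 85, Σx² = 9158, Σy² = 1515, Σxy = 3589
nΣxy − ΣxΣy = 21534 − 19380 = 2154
nΣx² − (Σx)² = 54948 − 51984 = 2964; nΣy² − (Σy)² = 9090 − 7225 = 1865
r = 2154 / √(2964 × 1865) = 2154 / 2351.1401 ≈ 0.9162

0.9162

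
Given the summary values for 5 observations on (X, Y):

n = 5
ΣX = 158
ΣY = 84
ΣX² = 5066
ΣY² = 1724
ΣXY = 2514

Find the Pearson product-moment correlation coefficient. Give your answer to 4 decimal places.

r = (nΣXY − ΣXΣY) / √[(nΣX² − (ΣX)²)(nΣY² − (ΣY)²)]
Numerator: 5×2514 − 158×84 = -702
Denominator: √[(25330 − 24964)(8620 − 7056)] = √[366 × 1564] = 756.5871
r = -702 / 756.5871 ≈ -0.9279

-0.9279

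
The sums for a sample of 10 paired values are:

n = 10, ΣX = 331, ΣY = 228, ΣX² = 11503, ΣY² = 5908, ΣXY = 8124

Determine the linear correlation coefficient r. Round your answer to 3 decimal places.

r = (nΣXY − ΣXΣY) / √[(nΣX² − (ΣX)²)(nΣY² − (ΣY)²)]
Numerator: 10×8124 − 331×228 = 5772
Denominator: √[(115030 − 109561)(59080 − 51984)] = √[5469 × 7096] = 6229.6087
r = 5772 / 6229.6087 ≈ 0.927

0.927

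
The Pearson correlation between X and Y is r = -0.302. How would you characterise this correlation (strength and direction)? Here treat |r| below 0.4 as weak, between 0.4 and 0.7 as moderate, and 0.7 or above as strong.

weak negative

r = -0.302 < 0 so the relationship is negative.
|r| = 0.302, which falls in the weak range.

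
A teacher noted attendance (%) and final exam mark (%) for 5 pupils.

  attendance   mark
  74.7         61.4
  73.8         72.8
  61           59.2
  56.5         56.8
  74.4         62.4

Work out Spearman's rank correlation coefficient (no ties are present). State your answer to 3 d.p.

Rank attendance: 5, 3, 2, 1, 4
Rank mark: 3, 5, 2, 1, 4
d = rank(attendance) − rank(mark): 2, -2, 0, 0, 0; Σd² = 8
ρ = 1 − 6Σd² / [n(n²−1)] = 1 − 6×8 / (5×24) = 1 − 48/120 ≈ 0.600

0.600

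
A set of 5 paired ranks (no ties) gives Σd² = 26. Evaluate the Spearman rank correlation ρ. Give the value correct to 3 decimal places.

ρ = 1 − 6Σd² / [n(n²−1)] = 1 − 6×26 / (5×24)
  = 1 − 156/120 = 1 − 1.3000 ≈ -0.300

-0.300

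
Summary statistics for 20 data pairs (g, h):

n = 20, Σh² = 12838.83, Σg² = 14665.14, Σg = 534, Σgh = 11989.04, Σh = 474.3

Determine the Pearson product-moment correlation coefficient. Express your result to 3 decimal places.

r = (nΣgh − ΣgΣh) / √[(nΣg² − (Σg)²)(nΣh² − (Σh)²)]
Numerator: 20×11989.04 − 534×474.3 = -13495.4
Denominator: √[(293302.8 − 285156)(256776.6 − 224960.49)] = √[8146.8 × 31816.11] = 16099.6734
r = -13495.4 / 16099.6734 ≈ -0.838

-0.838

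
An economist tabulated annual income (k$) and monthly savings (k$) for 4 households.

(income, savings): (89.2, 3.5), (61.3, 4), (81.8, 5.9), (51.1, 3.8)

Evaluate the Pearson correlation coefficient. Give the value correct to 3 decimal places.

n = 4, Σx = 283.4, Σy = 17.2, Σx² = 21016.78, Σy² = 77.5, Σxy = 1234.2
nΣxy − ΣxΣy = 4936.8 − 4874.48 = 62.32
nΣx² − (Σx)² = 84067.12 − 80315.56 = 3751.56; nΣy² − (Σy)² = 310 − 295.84 = 14.16
r = 62.32 / √(3751.56 × 14.16) = 62.32 / 230.4823 ≈ 0.270

0.270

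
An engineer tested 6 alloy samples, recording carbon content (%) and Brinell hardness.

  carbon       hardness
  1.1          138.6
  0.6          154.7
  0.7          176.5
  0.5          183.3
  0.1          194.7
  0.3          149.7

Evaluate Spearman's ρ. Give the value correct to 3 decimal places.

Rank carbon: 6, 4, 5, 3, 1, 2
Rank hardness: 1, 3, 4, 5, 6, 2
d = rank(carbon) − rank(hardness): 5, 1, 1, -2, -5, 0; Σd² = 56
ρ = 1 − 6Σd² / [n(n²−1)] = 1 − 6×56 / (6×35) = 1 − 336/210 ≈ -0.600

-0.600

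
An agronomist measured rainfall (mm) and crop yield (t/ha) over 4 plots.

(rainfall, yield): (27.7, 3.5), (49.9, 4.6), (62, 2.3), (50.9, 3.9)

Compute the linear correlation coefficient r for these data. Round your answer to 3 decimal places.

n = 4, Σx = 190.5, Σy = 14.3, Σx² = 9692.11, Σy² = 53.91, Σxy = 667.6
nΣxy − ΣxΣy = 2670.4 − 2724.15 = -53.75
nΣx² − (Σx)² = 38768.44 − 36290.25 = 2478.19; nΣy² − (Σy)² = 215.64 − 204.49 = 11.15
r = -53.75 / √(2478.19 × 11.15) = -53.75 / 166.2282 ≈ -0.323

-0.323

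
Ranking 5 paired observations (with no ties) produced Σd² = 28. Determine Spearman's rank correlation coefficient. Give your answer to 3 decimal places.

-0.400

ρ = 1 − 6Σd² / [n(n²−1)] = 1 − 6×28 / (5×24)
  = 1 − 168/120 = 1 − 1.4000 ≈ -0.400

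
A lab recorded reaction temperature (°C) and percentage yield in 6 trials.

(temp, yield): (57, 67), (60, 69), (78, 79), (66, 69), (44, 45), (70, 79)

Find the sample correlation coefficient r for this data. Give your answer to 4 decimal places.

n = 6, Σx = 375, Σy = 408, Σx² = 24125, Σy² = 28518, Σxy = 26185
nΣxy − ΣxΣy = 157110 − 153000 = 4110
nΣx² − (Σx)² = 144750 − 140625 = 4125; nΣy² − (Σy)² = 171108 − 166464 = 4644
r = 4110 / √(4125 × 4644) = 4110 / 4376.8139 ≈ 0.9390

0.9390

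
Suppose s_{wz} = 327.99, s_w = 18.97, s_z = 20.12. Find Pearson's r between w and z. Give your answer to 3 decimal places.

r = Cov(w,z) / (s_w · s_z) = 327.99 / (18.97 × 20.12)
  = 327.99 / 381.6764 ≈ 0.859

0.859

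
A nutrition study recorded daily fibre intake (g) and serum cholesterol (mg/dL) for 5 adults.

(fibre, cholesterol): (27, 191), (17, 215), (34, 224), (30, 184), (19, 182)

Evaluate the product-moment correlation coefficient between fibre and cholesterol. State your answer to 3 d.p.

0.195

n = 5, Σx = 127, Σy = 996, Σx² = 3435, Σy² = 199862, Σxy = 25406
nΣxy − ΣxΣy = 127030 − 126492 = 538
nΣx² − (Σx)² = 17175 − 16129 = 1046; nΣy² − (Σy)² = 999310 − 992016 = 7294
r = 538 / √(1046 × 7294) = 538 / 2762.1593 ≈ 0.195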